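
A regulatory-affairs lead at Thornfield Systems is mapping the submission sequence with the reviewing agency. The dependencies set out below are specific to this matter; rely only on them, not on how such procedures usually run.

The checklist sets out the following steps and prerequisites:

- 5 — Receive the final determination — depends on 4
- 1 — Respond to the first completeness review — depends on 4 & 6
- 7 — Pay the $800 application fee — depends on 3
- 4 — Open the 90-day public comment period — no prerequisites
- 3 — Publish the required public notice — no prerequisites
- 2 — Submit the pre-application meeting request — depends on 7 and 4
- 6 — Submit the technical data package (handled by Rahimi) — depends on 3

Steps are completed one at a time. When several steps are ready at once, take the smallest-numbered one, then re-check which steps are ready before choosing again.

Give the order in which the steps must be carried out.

Nothing is required for 3 and 4. 3 has the earlier label → 3 first.
6 and 7 now also ready, so the ready set is {4, 6, 7}; 4 has the earlier label → 4.
Ready: 5, 6 and 7. 5 has the earlier label → 5.
Now 6 and 7 have their prerequisites met. 6 has the earlier label, so 6 next.
1 now also ready, so the ready set is {1, 7}; 1 has the earlier label → 1.
7 needed 3, now all done → 7.
2 needed 4 and 7, now all done → 2.

3 → 4 → 5 → 6 → 1 → 7 → 2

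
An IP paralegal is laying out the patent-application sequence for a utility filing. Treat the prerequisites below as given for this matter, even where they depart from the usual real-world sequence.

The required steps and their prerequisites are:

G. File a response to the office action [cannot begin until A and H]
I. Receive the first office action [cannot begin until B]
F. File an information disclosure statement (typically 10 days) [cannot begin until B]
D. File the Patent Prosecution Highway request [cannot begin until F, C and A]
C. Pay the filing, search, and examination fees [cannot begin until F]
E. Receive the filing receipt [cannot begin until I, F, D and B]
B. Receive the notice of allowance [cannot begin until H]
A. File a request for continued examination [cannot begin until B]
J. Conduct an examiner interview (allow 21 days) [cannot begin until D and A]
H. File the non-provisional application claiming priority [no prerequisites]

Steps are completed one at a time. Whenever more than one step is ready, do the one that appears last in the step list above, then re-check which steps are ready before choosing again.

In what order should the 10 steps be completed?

H is the only step with nothing outstanding, so it goes first.
B needed H, now all done → B.
Now A, F and I have their prerequisites met. A is listed later, so A next.
Ready: F, I and G. F is listed later → F.
C, I and G are all available; C is listed later → C.
D, I and G are all available; D is listed later → D.
J now also ready, so the ready set is {J, I, G}; J is listed later → J.
Now I and G have their prerequisites met. I is listed later, so I next.
E and G are both available; E is listed later → E.
That leaves G as the only ready step → G.

H → B → A → F → C → D → J → I → E → G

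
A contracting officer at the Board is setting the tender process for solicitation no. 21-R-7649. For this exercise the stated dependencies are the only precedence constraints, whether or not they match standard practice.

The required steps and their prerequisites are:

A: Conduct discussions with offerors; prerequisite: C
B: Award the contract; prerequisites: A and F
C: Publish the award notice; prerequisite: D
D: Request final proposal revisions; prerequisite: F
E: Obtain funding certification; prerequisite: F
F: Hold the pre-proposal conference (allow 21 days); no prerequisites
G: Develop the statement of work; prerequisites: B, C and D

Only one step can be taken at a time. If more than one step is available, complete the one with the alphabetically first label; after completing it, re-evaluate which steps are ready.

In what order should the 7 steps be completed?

F, D, C, A, B, E, G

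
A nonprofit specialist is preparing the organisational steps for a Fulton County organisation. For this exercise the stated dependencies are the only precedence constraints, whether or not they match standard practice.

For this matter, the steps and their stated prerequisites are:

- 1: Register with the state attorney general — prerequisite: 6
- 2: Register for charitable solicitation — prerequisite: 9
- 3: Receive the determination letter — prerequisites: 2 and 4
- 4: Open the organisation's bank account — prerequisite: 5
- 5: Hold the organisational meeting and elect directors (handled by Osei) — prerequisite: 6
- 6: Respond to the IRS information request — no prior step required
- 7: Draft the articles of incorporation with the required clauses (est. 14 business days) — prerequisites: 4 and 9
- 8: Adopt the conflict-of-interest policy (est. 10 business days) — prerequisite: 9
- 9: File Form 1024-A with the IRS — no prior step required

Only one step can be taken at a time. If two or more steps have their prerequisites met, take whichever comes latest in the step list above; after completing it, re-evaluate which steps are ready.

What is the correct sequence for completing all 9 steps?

9 → 8 → 6 → 5 → 4 → 7 → 2 → 3 → 1

9 and 6 have no prerequisites; 9 is listed later, so 9 is first.
Now 8, 6 and 2 have their prerequisites met. 8 is listed later, so 8 next.
Now 6 and 2 have their prerequisites met. 6 is listed later, so 6 next.
Now 5, 2 and 1 have their prerequisites met. 5 is listed later, so 5 next.
4, 2 and 1 are all available; 4 is listed later → 4.
Now 7, 2 and 1 have their prerequisites met. 7 is listed later, so 7 next.
Now 2 and 1 have their prerequisites met. 2 is listed later, so 2 next.
3 now also ready, so the ready set is {3, 1}; 3 is listed later → 3.
1 needed 6, now all done → 1.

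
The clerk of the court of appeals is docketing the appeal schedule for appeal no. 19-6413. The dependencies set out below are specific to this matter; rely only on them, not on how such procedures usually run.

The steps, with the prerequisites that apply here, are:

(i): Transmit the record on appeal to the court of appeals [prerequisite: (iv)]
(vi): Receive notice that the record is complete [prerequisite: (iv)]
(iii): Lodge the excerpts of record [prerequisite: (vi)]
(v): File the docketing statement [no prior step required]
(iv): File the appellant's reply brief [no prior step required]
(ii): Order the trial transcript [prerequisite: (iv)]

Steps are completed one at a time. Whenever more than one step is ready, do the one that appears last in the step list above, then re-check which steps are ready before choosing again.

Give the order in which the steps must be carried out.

(iv) → (ii) → (v) → (vi) → (iii) → (i)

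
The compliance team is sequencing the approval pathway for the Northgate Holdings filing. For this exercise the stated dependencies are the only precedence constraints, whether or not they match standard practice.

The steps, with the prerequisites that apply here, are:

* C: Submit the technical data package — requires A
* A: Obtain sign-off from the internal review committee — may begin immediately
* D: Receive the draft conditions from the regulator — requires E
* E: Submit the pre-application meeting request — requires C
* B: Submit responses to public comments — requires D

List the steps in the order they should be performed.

Only A has no prerequisites, so it is first.
C needed A, now all done → C.
Next only E has its prerequisites met → E.
D needed E, now all done → D.
B is the only step now ready → B.

A, C, E, D, B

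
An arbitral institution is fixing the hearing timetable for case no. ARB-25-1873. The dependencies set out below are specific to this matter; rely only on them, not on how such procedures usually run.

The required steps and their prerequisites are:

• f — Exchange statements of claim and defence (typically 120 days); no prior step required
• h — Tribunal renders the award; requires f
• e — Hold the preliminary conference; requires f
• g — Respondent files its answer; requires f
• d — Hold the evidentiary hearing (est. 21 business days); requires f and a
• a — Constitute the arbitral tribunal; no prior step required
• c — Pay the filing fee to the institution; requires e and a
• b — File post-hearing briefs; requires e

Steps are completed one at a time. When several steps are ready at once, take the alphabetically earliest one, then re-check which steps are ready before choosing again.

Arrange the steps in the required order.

a, f, d, e, b, c, g, h

Nothing is required for a and f. a has the earlier label → a first.
Next only f has its prerequisites met → f.
Now d, e, g and h have their prerequisites met. d has the earlier label, so d next.
Ready: e, g and h. e has the earlier label → e.
b and c now also ready, so the ready set is {b, c, g, h}; b has the earlier label → b.
c, g and h are all available; c has the earlier label → c.
Ready: g and h. g has the earlier label → g.
h needed f, now all done → h.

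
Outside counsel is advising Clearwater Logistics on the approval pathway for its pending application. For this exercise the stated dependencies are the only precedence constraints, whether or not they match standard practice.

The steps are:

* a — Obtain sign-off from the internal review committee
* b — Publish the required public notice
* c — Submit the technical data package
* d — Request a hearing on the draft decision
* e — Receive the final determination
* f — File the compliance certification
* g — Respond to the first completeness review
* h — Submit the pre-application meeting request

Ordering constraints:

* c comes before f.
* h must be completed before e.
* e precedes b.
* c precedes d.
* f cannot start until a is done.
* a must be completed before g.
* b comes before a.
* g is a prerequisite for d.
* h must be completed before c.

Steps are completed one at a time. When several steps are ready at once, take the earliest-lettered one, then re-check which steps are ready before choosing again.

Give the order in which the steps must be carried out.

h, c, e, b, a, f, g, d

h is the only step with nothing outstanding, so it goes first.
c and e are both available; c has the earlier label → c.
e is the only step now ready → e.
Next only b has its prerequisites met → b.
Next only a has its prerequisites met → a.
f and g are both available; f has the earlier label → f.
That leaves g as the only ready step → g.
Next only d has its prerequisites met → d.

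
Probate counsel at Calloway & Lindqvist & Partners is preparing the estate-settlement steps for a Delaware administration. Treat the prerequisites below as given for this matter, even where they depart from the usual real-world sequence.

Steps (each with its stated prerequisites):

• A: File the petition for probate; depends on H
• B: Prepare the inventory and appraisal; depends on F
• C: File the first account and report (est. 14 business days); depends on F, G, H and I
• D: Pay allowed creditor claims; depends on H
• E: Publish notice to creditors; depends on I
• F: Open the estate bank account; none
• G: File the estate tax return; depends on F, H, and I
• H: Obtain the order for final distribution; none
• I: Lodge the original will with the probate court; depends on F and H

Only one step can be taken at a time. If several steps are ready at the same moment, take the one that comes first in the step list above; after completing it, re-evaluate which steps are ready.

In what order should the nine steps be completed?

F, B, H, A, D, I, E, G, C

F and H have no prerequisites; F is listed earlier, so F is first.
Now B and H have their prerequisites met. B is listed earlier, so B next.
That leaves H as the only ready step → H.
Now A, D and I have their prerequisites met. A is listed earlier, so A next.
D and I are both available; D is listed earlier → D.
I is the only step now ready → I.
E and G are both available; E is listed earlier → E.
G is the only step now ready → G.
C needed F, G, H and I, now all done → C.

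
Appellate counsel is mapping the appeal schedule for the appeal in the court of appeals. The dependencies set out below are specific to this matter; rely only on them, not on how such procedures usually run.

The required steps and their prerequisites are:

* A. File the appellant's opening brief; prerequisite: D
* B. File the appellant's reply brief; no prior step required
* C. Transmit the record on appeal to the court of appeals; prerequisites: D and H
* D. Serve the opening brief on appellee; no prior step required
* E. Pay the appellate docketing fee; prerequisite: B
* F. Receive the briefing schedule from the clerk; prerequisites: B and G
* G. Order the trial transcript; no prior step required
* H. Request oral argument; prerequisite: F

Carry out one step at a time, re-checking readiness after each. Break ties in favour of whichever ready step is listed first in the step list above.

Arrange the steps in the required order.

B, D, A, E, G, F, H, C

Nothing is required for B, D and G. B is listed earlier → B first.
E now also ready, so the ready set is {D, E, G}; D is listed earlier → D.
A, E and G are all available; A is listed earlier → A.
Ready: E and G. E is listed earlier → E.
G is the only step now ready → G.
Next only F has its prerequisites met → F.
H needed F, now all done → H.
C is the only step now ready → C.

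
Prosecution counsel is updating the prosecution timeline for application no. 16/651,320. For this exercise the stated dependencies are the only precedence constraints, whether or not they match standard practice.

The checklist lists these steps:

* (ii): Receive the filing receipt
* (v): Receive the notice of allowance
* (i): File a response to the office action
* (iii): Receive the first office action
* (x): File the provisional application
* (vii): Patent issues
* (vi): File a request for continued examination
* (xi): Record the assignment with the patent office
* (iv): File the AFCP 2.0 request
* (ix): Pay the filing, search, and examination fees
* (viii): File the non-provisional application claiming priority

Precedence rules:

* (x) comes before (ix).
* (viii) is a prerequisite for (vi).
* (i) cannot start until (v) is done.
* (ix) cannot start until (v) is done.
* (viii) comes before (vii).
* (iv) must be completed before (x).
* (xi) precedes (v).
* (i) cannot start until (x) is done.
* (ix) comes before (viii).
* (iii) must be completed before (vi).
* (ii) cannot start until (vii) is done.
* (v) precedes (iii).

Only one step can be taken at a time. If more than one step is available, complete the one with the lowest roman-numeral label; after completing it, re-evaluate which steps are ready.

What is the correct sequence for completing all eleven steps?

(iv), (x), (xi), (v), (i), (iii), (ix), (viii), (vi), (vii), (ii)

(iv) and (xi) have no prerequisites; (iv) has the earlier label, so (iv) is first.
(x) now also ready, so the ready set is {(x), (xi)}; (x) has the earlier label → (x).
That leaves (xi) as the only ready step → (xi).
(v) is the only step now ready → (v).
Now (i), (iii) and (ix) have their prerequisites met. (i) has the earlier label, so (i) next.
(iii) and (ix) are both available; (iii) has the earlier label → (iii).
That leaves (ix) as the only ready step → (ix).
(viii) needed (ix), now all done → (viii).
(vi) and (vii) are both available; (vi) has the earlier label → (vi).
(vii) is the only step now ready → (vii).
Next only (ii) has its prerequisites met → (ii).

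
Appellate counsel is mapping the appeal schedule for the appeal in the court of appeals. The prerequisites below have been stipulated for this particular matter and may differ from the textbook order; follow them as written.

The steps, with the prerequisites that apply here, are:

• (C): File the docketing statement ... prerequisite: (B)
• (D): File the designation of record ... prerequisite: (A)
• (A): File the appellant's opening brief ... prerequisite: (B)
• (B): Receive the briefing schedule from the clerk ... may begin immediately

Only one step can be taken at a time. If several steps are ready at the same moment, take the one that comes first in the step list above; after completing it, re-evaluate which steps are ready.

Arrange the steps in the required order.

(B) has no prerequisites → (B) first.
Now (C) and (A) have their prerequisites met. (C) is listed earlier, so (C) next.
(A) is the only step now ready → (A).
That leaves (D) as the only ready step → (D).

(B) → (C) → (A) → (D)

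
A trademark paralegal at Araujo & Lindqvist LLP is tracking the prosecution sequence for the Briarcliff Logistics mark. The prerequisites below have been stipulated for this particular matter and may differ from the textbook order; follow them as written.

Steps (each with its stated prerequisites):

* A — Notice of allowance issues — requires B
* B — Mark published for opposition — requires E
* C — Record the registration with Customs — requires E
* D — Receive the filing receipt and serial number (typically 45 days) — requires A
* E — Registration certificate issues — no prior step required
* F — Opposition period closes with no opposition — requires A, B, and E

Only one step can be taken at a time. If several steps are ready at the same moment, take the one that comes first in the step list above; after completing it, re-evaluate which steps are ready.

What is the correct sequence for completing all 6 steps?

E → B → A → C → D → F

E is the only step with nothing outstanding, so it goes first.
B and C are both available; B is listed earlier → B.
Now A and C have their prerequisites met. A is listed earlier, so A next.
Ready: C, D and F. C is listed earlier → C.
Now D and F have their prerequisites met. D is listed earlier, so D next.
F is the only step now ready → F.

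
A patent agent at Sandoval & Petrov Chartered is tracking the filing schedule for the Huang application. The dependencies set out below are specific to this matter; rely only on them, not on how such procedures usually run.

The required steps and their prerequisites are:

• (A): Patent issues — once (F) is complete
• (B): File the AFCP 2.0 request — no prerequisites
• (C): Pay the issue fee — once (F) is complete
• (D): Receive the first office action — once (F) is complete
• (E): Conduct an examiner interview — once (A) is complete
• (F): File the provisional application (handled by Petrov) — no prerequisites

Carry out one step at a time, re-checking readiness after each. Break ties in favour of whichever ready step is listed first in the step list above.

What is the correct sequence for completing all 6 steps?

(B) (F) (A) (C) (D) (E)

(B) and (F) have no prerequisites; (B) is listed earlier, so (B) is first.
Next only (F) has its prerequisites met → (F).
(A), (C) and (D) are all available; (A) is listed earlier → (A).
(E) now also ready, so the ready set is {(C), (D), (E)}; (C) is listed earlier → (C).
Now (D) and (E) have their prerequisites met. (D) is listed earlier, so (D) next.
(E) needed (A), now all done → (E).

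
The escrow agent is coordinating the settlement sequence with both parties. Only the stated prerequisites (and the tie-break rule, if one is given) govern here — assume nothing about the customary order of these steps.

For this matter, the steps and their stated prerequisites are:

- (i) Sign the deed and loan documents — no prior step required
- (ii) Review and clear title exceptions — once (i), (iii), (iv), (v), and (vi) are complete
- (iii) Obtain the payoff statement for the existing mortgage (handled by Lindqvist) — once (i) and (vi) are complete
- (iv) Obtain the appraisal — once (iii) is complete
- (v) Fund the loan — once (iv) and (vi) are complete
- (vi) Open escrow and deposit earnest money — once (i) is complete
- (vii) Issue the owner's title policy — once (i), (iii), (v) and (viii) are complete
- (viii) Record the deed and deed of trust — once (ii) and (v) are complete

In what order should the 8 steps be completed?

(i), (vi), (iii), (iv), (v), (ii), (viii), (vii)

(i) has no prerequisites → (i) first.
(vi) needed (i), now all done → (vi).
(iii) is the only step now ready → (iii).
Next only (iv) has its prerequisites met → (iv).
Next only (v) has its prerequisites met → (v).
That leaves (ii) as the only ready step → (ii).
(viii) needed (ii) and (v), now all done → (viii).
Next only (vii) has its prerequisites met → (vii).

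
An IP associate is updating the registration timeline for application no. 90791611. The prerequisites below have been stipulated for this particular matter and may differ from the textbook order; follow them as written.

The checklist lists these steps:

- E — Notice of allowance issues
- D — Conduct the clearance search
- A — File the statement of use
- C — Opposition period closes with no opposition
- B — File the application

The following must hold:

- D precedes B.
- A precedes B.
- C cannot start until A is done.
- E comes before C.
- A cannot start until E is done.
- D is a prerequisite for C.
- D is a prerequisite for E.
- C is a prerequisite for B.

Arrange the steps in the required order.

D → E → A → C → B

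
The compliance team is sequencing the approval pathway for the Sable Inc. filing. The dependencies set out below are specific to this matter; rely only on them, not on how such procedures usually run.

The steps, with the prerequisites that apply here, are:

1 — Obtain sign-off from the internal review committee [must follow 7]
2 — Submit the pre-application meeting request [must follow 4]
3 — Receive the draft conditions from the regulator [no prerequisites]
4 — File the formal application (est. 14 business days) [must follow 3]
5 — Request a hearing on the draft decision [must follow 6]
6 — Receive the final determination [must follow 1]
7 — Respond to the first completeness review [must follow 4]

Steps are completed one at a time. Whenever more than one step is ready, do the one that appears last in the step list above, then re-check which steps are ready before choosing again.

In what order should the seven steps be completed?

3 → 4 → 7 → 2 → 1 → 6 → 5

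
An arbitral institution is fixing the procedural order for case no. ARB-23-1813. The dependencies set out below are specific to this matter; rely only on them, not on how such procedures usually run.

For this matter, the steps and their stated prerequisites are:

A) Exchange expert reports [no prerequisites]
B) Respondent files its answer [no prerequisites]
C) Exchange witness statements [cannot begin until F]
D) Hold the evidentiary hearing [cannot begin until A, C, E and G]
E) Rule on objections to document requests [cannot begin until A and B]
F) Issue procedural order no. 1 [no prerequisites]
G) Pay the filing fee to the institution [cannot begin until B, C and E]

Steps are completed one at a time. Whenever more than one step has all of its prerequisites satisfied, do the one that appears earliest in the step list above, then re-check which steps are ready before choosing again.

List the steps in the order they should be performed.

A, B, E, F, C, G, D

Nothing is required for A, B and F. A is listed earlier → A first.
Ready: B and F. B is listed earlier → B.
E now also ready, so the ready set is {E, F}; E is listed earlier → E.
That leaves F as the only ready step → F.
That leaves C as the only ready step → C.
Next only G has its prerequisites met → G.
That leaves D as the only ready step → D.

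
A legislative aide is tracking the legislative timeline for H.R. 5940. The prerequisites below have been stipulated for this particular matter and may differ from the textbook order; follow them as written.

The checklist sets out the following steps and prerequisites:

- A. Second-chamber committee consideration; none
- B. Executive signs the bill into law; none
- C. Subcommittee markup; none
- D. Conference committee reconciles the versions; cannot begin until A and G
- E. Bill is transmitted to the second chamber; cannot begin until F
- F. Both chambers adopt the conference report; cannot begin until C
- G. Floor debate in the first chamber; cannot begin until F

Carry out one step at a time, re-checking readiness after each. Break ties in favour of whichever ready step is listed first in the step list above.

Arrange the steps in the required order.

A B C F E G D

Nothing is required for A, B and C. A is listed earlier → A first.
Now B and C have their prerequisites met. B is listed earlier, so B next.
C is the only step now ready → C.
Next only F has its prerequisites met → F.
E and G are both available; E is listed earlier → E.
Next only G has its prerequisites met → G.
D needed A and G, now all done → D.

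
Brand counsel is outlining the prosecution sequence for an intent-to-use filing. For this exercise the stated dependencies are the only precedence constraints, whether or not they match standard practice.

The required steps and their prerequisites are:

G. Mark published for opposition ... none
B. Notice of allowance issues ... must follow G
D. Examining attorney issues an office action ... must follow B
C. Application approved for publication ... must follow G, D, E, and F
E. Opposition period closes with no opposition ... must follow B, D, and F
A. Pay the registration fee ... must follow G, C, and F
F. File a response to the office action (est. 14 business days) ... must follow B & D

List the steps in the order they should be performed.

G → B → D → F → E → C → A

Only G has no prerequisites, so it is first.
Next only B has its prerequisites met → B.
That leaves D as the only ready step → D.
F needed B and D, now all done → F.
E needed B, D and F, now all done → E.
That leaves C as the only ready step → C.
A needed G, C and F, now all done → A.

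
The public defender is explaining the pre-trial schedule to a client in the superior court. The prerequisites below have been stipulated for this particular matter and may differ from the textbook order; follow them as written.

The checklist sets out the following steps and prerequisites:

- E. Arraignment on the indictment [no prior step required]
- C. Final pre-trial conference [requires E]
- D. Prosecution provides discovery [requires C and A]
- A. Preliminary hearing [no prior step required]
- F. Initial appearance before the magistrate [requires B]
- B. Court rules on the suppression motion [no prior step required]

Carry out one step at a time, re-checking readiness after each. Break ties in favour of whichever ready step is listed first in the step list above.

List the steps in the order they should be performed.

Nothing is required for E, A and B. E is listed earlier → E first.
C now also ready, so the ready set is {C, A, B}; C is listed earlier → C.
A and B are both available; A is listed earlier → A.
D now also ready, so the ready set is {D, B}; D is listed earlier → D.
B is the only step now ready → B.
F is the only step now ready → F.

E, C, A, D, B, F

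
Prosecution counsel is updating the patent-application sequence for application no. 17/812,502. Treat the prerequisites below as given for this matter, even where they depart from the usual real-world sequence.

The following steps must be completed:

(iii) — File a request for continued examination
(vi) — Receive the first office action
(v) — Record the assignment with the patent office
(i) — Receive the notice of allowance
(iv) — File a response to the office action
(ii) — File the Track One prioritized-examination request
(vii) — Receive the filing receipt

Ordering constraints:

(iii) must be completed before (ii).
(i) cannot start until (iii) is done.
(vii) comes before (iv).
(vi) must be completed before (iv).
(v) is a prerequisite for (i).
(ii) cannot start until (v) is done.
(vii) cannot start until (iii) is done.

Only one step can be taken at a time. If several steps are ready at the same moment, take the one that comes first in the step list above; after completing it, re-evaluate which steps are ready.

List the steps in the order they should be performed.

Nothing is required for (iii), (vi) and (v). (iii) is listed earlier → (iii) first.
Ready: (vi), (v) and (vii). (vi) is listed earlier → (vi).
Now (v) and (vii) have their prerequisites met. (v) is listed earlier, so (v) next.
(i), (ii) and (vii) are all available; (i) is listed earlier → (i).
(ii) and (vii) are both available; (ii) is listed earlier → (ii).
(vii) needed (iii), now all done → (vii).
That leaves (iv) as the only ready step → (iv).

(iii) (vi) (v) (i) (ii) (vii) (iv)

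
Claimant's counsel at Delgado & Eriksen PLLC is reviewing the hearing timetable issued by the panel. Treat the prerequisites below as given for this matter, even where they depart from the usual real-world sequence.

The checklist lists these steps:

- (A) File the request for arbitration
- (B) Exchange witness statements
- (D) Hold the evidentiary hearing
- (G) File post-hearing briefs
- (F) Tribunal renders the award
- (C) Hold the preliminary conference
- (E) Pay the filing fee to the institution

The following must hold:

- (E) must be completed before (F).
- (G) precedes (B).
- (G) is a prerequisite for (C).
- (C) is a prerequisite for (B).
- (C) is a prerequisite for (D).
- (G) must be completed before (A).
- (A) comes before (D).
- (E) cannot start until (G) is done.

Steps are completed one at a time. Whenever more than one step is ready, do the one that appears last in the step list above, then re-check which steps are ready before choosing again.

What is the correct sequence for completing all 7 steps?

(G), (E), (C), (F), (B), (A), (D)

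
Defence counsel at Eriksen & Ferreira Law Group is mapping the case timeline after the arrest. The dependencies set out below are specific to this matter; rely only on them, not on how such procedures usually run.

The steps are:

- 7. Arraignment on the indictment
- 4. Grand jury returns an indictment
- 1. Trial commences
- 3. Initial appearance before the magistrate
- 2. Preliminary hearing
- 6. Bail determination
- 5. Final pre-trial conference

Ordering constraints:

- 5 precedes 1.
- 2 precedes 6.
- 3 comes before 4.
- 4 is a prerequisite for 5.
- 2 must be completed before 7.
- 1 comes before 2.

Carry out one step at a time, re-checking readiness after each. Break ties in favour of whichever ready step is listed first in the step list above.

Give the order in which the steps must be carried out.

3 is the only step with nothing outstanding, so it goes first.
That leaves 4 as the only ready step → 4.
5 needed 4, now all done → 5.
1 needed 5, now all done → 1.
Next only 2 has its prerequisites met → 2.
Now 7 and 6 have their prerequisites met. 7 is listed earlier, so 7 next.
Next only 6 has its prerequisites met → 6.

3, 4, 5, 1, 2, 7, 6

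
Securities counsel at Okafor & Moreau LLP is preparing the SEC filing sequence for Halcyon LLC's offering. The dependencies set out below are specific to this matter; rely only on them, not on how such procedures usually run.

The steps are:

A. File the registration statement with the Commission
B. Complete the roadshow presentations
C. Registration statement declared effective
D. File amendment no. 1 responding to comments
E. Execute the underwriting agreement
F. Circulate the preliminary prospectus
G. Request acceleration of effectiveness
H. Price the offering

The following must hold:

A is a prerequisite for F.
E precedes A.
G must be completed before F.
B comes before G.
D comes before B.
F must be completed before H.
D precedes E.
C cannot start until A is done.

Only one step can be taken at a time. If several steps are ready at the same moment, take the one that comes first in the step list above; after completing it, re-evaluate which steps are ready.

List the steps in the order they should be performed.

D, B, E, A, C, G, F, H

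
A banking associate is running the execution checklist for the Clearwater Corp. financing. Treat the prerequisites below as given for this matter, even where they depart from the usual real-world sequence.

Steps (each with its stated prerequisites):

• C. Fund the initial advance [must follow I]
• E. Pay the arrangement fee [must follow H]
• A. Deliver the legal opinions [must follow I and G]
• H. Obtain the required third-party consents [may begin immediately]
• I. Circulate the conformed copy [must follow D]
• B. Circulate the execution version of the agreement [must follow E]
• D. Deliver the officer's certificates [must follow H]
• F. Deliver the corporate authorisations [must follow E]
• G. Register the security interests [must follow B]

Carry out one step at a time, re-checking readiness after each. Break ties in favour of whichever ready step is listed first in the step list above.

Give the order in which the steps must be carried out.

H, E, B, D, I, C, F, G, A

H has no prerequisites → H first.
Ready: E and D. E is listed earlier → E.
Ready: B, D and F. B is listed earlier → B.
Now D, F and G have their prerequisites met. D is listed earlier, so D next.
I, F and G are all available; I is listed earlier → I.
C now also ready, so the ready set is {C, F, G}; C is listed earlier → C.
F and G are both available; F is listed earlier → F.
G is the only step now ready → G.
A needed I and G, now all done → A.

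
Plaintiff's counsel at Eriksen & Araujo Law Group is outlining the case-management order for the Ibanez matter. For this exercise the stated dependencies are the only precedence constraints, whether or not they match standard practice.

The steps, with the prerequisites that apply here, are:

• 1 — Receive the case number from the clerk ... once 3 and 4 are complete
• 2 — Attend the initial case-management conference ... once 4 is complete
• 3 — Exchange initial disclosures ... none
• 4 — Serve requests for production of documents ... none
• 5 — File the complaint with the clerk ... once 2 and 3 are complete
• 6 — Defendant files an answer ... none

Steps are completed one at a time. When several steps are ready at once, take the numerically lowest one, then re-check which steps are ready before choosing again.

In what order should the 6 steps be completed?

3, 4 and 6 have no prerequisites; 3 has the earlier label, so 3 is first.
4 and 6 are both available; 4 has the earlier label → 4.
1 and 2 now also ready, so the ready set is {1, 2, 6}; 1 has the earlier label → 1.
2 and 6 are both available; 2 has the earlier label → 2.
Now 5 and 6 have their prerequisites met. 5 has the earlier label, so 5 next.
6 is the only step now ready → 6.

3, 4, 1, 2, 5, 6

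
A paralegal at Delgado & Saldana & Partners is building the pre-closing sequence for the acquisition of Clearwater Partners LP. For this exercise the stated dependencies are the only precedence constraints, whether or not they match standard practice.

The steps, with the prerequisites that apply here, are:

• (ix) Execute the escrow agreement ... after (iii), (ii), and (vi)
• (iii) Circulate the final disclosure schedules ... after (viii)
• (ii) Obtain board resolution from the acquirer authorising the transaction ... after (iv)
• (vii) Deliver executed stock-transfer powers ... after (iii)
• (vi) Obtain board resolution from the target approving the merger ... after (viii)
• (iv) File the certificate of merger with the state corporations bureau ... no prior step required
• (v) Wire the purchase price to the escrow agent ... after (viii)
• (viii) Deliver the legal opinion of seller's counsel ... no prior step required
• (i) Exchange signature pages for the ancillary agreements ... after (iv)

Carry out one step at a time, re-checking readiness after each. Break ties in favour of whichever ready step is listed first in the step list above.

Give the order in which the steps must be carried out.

(iv) → (ii) → (viii) → (iii) → (vii) → (vi) → (ix) → (v) → (i)

(iv) and (viii) have no prerequisites; (iv) is listed earlier, so (iv) is first.
(ii) and (i) now also ready, so the ready set is {(ii), (viii), (i)}; (ii) is listed earlier → (ii).
Ready: (viii) and (i). (viii) is listed earlier → (viii).
Now (iii), (vi), (v) and (i) have their prerequisites met. (iii) is listed earlier, so (iii) next.
(vii) now also ready, so the ready set is {(vii), (vi), (v), (i)}; (vii) is listed earlier → (vii).
Ready: (vi), (v) and (i). (vi) is listed earlier → (vi).
(ix) now also ready, so the ready set is {(ix), (v), (i)}; (ix) is listed earlier → (ix).
(v) and (i) are both available; (v) is listed earlier → (v).
(i) needed (iv), now all done → (i).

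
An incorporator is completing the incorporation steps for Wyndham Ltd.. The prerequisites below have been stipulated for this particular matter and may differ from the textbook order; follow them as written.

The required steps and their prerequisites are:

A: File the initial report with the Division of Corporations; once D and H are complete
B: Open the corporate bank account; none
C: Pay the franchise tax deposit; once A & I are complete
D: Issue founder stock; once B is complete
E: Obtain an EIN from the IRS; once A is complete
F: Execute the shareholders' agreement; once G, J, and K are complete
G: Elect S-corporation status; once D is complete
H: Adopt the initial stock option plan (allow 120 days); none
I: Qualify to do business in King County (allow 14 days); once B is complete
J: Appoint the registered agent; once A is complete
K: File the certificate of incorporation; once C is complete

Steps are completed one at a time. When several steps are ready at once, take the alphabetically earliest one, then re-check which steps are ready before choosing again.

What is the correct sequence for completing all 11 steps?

B, D, G, H, A, E, I, C, J, K, F

B and H have no prerequisites; B has the earlier label, so B is first.
D and I now also ready, so the ready set is {D, H, I}; D has the earlier label → D.
Ready: G, H and I. G has the earlier label → G.
H and I are both available; H has the earlier label → H.
Now A and I have their prerequisites met. A has the earlier label, so A next.
Now E, I and J have their prerequisites met. E has the earlier label, so E next.
Ready: I and J. I has the earlier label → I.
C now also ready, so the ready set is {C, J}; C has the earlier label → C.
Ready: J and K. J has the earlier label → J.
K needed C, now all done → K.
F is the only step now ready → F.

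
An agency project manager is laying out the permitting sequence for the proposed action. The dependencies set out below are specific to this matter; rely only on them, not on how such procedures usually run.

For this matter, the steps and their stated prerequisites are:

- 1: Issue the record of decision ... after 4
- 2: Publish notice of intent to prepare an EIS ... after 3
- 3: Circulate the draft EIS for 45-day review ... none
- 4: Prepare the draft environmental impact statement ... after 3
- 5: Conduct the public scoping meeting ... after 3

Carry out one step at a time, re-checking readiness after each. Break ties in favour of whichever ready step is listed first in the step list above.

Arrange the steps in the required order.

3 2 4 1 5

Only 3 has no prerequisites, so it is first.
Ready: 2, 4 and 5. 2 is listed earlier → 2.
4 and 5 are both available; 4 is listed earlier → 4.
1 now also ready, so the ready set is {1, 5}; 1 is listed earlier → 1.
That leaves 5 as the only ready step → 5.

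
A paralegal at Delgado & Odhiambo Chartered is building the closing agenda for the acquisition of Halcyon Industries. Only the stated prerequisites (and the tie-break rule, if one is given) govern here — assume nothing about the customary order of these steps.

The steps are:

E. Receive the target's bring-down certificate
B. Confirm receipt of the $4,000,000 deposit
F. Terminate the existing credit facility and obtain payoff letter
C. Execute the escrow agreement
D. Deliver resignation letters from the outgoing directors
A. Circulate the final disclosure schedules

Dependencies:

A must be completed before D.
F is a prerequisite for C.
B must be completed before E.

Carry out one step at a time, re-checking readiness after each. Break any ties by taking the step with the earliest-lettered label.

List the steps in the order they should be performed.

Nothing is required for A, B and F. A has the earlier label → A first.
B, D and F are all available; B has the earlier label → B.
Ready: D, E and F. D has the earlier label → D.
Ready: E and F. E has the earlier label → E.
That leaves F as the only ready step → F.
C is the only step now ready → C.

A → B → D → E → F → C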